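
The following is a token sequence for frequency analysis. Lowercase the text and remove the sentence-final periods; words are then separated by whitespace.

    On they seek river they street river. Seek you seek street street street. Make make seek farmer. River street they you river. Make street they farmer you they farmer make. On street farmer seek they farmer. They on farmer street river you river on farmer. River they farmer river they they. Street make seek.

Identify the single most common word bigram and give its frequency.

"they farmer", 4 times

Bigram frequencies (highest first):
  they farmer: 4
  river they: 3
  farmer river: 3
  they street: 2
  street river: 2
  street street: 2
  … (32 more, each ≤ 2)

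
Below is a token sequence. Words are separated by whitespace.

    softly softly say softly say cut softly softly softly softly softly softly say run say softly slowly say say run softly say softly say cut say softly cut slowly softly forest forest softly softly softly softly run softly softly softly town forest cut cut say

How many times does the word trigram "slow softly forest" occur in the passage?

Scanning the 43 overlapping trigram windows for "slow softly forest":
  (none found)

0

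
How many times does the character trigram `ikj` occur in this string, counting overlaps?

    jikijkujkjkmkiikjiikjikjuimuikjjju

4

Sliding a length-3 window over the 34 characters (32 positions):
  position 15–17: ikj
  position 19–21: ikj
  position 22–24: ikj
  position 29–31: ikj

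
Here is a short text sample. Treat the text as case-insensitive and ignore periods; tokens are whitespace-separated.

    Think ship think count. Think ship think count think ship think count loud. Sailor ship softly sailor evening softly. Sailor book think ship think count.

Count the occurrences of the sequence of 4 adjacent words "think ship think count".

Scanning the 22 overlapping 4-gram windows for "think ship think count":
  position 1–4: think ship think count
  position 5–8: think ship think count
  position 9–12: think ship think count
  position 22–25: think ship think count

4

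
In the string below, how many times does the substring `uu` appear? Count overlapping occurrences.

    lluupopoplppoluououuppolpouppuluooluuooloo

Sliding a length-2 window over the 42 characters (41 positions):
  position 3–4: uu
  position 19–20: uu
  position 36–37: uu

3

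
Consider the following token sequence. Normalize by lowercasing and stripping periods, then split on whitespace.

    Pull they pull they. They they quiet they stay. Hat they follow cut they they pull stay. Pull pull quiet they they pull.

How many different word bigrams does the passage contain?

15

23 tokens → 22 bigram windows in total.
Repeated bigrams (each contributes count−1 duplicates):
  they they: 4
  they pull: 3
  pull they: 2
  quiet they: 2
7 duplicate windows → 22 − 7 = 15 distinct.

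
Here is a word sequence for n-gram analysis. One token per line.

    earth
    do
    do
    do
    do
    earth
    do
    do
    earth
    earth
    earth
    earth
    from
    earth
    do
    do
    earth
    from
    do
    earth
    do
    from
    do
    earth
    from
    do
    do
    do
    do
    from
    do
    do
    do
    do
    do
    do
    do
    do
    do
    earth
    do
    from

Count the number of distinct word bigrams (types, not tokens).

8

42 tokens → 41 bigram windows in total.
Repeated bigrams (each contributes count−1 duplicates):
  do do: 16
  do earth: 6
  earth do: 5
  from do: 4
  do from: 3
  earth earth: 3
  earth from: 3
33 duplicate windows → 41 − 33 = 8 distinct.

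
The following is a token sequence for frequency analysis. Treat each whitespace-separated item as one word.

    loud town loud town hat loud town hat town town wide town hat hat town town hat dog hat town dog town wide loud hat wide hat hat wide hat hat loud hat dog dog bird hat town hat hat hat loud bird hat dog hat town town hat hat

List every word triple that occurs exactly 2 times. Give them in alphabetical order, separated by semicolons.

Trigram counts meeting the condition (exactly 2 times):
  dog hat town: 2
  hat dog hat: 2
  hat hat loud: 2
  hat wide hat: 2
  loud town hat: 2
  town town hat: 2
  wide hat hat: 2

dog hat town; hat dog hat; hat hat loud; hat wide hat; loud town hat; town town hat; wide hat hat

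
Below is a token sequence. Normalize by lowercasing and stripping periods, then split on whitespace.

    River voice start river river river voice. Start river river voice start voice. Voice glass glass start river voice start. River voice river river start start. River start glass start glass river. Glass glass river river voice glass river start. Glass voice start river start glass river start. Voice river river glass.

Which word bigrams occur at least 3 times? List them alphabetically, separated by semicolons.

Bigram counts meeting the condition (at least 3 times):
  glass river: 4
  river river: 6
  river start: 5
  river voice: 6
  start glass: 4
  start river: 6
  voice start: 5

glass river; river river; river start; river voice; start glass; start river; voice start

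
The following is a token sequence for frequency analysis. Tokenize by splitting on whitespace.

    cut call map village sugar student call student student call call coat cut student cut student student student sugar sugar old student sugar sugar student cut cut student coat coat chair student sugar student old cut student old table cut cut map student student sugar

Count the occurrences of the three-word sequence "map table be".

Scanning the 43 overlapping trigram windows for "map table be":
  (none found)

0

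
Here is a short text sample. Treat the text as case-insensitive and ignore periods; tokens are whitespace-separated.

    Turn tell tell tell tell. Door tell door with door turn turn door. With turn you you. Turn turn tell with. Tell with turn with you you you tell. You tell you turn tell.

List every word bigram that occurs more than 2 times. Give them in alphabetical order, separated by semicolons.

Bigram counts meeting the condition (more than 2 times):
  tell tell: 3
  turn tell: 3
  you you: 3

tell tell; turn tell; you you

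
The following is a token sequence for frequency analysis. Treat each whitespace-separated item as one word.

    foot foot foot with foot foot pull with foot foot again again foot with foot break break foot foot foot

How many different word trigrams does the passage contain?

15

20 tokens → 18 trigram windows in total.
Repeated trigrams (each contributes count−1 duplicates):
  foot foot foot: 2
  foot with foot: 2
  with foot foot: 2
3 duplicate windows → 18 − 3 = 15 distinct.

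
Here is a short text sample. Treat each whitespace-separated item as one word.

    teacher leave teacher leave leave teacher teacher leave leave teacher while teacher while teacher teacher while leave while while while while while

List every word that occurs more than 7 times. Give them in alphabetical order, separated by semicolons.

teacher; while

Unigram counts meeting the condition (more than 7 times):
  teacher: 8
  while: 8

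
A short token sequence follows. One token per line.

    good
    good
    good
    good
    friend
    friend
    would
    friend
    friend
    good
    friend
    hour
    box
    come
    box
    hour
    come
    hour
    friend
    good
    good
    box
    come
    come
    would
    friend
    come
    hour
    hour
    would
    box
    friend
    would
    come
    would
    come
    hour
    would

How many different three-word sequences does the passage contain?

38 tokens → 36 trigram windows in total.
Repeated trigrams (each contributes count−1 duplicates):
  good good good: 2
1 duplicate windows → 36 − 1 = 35 distinct.

35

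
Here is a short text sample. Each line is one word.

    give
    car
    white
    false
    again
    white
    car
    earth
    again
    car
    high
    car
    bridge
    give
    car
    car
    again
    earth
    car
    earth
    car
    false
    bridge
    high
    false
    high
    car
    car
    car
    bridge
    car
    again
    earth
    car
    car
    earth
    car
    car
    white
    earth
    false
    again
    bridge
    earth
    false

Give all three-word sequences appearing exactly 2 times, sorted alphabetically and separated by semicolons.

again earth car; car again earth; car earth car; earth car car

Trigram counts meeting the condition (exactly 2 times):
  again earth car: 2
  car again earth: 2
  car earth car: 2
  earth car car: 2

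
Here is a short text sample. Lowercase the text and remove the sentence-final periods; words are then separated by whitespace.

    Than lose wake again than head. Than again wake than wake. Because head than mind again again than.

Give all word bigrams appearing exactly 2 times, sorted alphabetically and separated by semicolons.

again than; head than

Bigram counts meeting the condition (exactly 2 times):
  again than: 2
  head than: 2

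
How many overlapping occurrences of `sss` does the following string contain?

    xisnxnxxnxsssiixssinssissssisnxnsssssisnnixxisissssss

10

Sliding a length-3 window over the 53 characters (51 positions):
  position 11–13: sss
  position 24–26: sss
  position 25–27: sss
  position 33–35: sss
  position 34–36: sss
  position 35–37: sss
  position 48–50: sss
  position 49–51: sss
  position 50–52: sss
  position 51–53: sss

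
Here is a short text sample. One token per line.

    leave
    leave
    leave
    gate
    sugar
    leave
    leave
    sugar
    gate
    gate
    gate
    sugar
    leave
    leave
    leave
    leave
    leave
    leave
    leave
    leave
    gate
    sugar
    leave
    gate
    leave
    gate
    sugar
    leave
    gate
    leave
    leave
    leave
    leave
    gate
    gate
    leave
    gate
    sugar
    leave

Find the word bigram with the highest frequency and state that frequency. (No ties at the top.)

"leave leave", 13 times

Bigram frequencies (highest first):
  leave leave: 13
  leave gate: 7
  gate sugar: 5
  sugar leave: 5
  gate gate: 3
  gate leave: 3
  … (2 more, each ≤ 1)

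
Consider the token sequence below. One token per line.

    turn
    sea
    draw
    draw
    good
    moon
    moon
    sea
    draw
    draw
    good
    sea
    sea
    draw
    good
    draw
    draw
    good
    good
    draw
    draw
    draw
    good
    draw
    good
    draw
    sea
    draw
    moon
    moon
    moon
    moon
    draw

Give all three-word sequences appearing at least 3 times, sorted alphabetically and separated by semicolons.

Trigram counts meeting the condition (at least 3 times):
  draw draw good: 4
  draw good draw: 3

draw draw good; draw good draw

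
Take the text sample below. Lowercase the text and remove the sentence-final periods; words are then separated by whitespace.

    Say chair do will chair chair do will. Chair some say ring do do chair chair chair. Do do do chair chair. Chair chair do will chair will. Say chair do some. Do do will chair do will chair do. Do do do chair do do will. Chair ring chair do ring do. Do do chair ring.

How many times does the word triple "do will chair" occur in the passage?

Scanning the 55 overlapping trigram windows for "do will chair":
  position 3–5: do will chair
  position 7–9: do will chair
  position 25–27: do will chair
  position 34–36: do will chair
  position 37–39: do will chair
  position 46–48: do will chair

6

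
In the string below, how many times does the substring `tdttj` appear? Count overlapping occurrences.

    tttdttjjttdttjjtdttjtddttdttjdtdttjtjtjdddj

5

Sliding a length-5 window over the 43 characters (39 positions):
  position 3–7: tdttj
  position 10–14: tdttj
  position 16–20: tdttj
  position 25–29: tdttj
  position 31–35: tdttj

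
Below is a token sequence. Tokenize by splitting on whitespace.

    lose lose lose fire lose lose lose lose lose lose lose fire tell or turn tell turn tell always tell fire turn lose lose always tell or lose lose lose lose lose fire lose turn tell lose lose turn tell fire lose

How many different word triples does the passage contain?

42 tokens → 40 trigram windows in total.
Repeated trigrams (each contributes count−1 duplicates):
  lose lose lose: 9
  lose lose fire: 3
  lose fire lose: 2
  lose turn tell: 2
12 duplicate windows → 40 − 12 = 28 distinct.

28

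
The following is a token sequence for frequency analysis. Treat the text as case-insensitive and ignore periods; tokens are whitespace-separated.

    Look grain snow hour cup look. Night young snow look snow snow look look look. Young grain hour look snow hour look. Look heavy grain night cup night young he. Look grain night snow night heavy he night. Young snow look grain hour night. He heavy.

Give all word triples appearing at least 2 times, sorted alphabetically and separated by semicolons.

Trigram counts meeting the condition (at least 2 times):
  night young snow: 2
  young snow look: 2

night young snow; young snow look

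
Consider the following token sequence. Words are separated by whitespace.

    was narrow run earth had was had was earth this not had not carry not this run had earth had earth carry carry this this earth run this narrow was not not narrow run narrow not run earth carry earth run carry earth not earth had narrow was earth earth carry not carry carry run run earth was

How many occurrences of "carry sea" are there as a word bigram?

0

Scanning the 57 overlapping bigram windows for "carry sea":
  (none found)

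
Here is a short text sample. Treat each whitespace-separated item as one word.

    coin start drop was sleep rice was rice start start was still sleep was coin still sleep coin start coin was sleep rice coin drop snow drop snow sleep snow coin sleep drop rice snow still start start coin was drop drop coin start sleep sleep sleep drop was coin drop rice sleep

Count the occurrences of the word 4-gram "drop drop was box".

Scanning the 50 overlapping 4-gram windows for "drop drop was box":
  (none found)

0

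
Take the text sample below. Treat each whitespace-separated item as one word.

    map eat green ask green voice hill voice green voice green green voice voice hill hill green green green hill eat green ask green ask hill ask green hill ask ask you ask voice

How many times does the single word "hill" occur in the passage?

Scanning the 34 tokens for "hill":
  position 7: hill
  position 15: hill
  position 16: hill
  position 20: hill
  position 26: hill
  position 29: hill

6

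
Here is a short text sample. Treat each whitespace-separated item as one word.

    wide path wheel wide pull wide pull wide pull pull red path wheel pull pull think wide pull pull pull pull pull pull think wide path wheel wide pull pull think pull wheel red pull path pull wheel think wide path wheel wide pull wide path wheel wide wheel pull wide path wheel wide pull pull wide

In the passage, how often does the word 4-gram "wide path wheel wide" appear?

Scanning the 54 overlapping 4-gram windows for "wide path wheel wide":
  position 1–4: wide path wheel wide
  position 25–28: wide path wheel wide
  position 40–43: wide path wheel wide
  position 45–48: wide path wheel wide
  position 51–54: wide path wheel wide

5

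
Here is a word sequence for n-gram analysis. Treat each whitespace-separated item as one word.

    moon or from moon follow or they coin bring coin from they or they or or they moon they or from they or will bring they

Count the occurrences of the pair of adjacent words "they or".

Scanning the 25 overlapping bigram windows for "they or":
  position 12–13: they or
  position 14–15: they or
  position 19–20: they or
  position 22–23: they or

4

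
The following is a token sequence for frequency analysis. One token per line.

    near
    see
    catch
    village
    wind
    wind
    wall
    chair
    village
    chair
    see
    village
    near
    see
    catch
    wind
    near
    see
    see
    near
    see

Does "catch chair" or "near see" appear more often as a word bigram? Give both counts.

"near see" (4 vs 0)

"catch chair": 0 occurrences
"near see": 4 occurrences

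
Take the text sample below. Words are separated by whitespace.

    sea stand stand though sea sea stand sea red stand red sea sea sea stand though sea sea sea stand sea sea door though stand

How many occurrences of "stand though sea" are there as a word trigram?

2

Scanning the 23 overlapping trigram windows for "stand though sea":
  position 3–5: stand though sea
  position 15–17: stand though sea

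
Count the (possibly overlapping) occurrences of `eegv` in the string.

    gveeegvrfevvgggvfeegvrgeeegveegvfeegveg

5

Sliding a length-4 window over the 39 characters (36 positions):
  position 4–7: eegv
  position 18–21: eegv
  position 25–28: eegv
  position 29–32: eegv
  position 34–37: eegv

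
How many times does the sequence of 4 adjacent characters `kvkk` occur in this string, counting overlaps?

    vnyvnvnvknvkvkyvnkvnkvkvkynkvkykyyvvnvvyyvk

0

Sliding a length-4 window over the 43 characters (40 positions):
  (no match at any position)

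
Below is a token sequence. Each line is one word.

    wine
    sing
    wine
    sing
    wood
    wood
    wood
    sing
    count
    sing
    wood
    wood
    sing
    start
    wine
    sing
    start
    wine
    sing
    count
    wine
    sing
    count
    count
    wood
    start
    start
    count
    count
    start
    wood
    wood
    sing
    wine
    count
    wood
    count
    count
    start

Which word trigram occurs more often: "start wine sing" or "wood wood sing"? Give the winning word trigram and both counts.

"wood wood sing" (3 vs 2)

"start wine sing": 2 occurrences
"wood wood sing": 3 occurrences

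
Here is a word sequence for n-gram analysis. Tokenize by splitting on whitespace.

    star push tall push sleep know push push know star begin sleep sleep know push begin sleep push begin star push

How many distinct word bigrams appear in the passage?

15

21 tokens → 20 bigram windows in total.
Repeated bigrams (each contributes count−1 duplicates):
  begin sleep: 2
  know push: 2
  push begin: 2
  sleep know: 2
  star push: 2
5 duplicate windows → 20 − 5 = 15 distinct.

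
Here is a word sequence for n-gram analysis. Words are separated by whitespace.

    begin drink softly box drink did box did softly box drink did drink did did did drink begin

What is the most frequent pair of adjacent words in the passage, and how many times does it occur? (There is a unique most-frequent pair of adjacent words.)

"drink did", 3 times

Bigram frequencies (highest first):
  drink did: 3
  softly box: 2
  box drink: 2
  did drink: 2
  did did: 2
  begin drink: 1
  … (5 more, each ≤ 1)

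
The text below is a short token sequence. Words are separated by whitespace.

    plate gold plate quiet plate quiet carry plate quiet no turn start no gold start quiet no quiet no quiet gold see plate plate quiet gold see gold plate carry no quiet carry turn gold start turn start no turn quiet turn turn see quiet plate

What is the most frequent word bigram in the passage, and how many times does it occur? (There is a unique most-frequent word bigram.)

"plate quiet", 4 times

Bigram frequencies (highest first):
  plate quiet: 4
  quiet no: 3
  no quiet: 3
  gold plate: 2
  quiet plate: 2
  quiet carry: 2
  … (23 more, each ≤ 2)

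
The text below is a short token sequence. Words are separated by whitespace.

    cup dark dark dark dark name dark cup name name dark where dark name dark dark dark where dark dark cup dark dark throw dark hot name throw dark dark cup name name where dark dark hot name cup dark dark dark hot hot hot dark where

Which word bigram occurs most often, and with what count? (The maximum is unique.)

Bigram frequencies (highest first):
  dark dark: 11
  cup dark: 3
  name dark: 3
  dark cup: 3
  dark where: 3
  where dark: 3
  … (12 more, each ≤ 3)

"dark dark", 11 times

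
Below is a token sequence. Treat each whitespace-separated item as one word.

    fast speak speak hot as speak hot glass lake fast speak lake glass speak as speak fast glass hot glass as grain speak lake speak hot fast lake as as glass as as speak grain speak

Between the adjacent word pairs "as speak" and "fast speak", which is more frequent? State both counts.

"as speak": 3 occurrences
"fast speak": 2 occurrences

"as speak" (3 vs 2)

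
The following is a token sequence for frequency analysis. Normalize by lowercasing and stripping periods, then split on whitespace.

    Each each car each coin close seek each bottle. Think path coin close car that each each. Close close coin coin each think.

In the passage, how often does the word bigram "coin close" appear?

2

Scanning the 22 overlapping bigram windows for "coin close":
  position 5–6: coin close
  position 12–13: coin close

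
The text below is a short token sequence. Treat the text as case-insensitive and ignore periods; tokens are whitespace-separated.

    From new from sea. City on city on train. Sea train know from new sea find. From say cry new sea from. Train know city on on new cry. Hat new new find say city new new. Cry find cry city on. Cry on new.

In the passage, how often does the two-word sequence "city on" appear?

4

Scanning the 44 overlapping bigram windows for "city on":
  position 5–6: city on
  position 7–8: city on
  position 25–26: city on
  position 41–42: city on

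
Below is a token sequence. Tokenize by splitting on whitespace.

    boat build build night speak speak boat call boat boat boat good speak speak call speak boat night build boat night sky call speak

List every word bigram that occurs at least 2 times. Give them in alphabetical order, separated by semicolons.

boat boat; boat night; call speak; speak boat; speak speak

Bigram counts meeting the condition (at least 2 times):
  boat boat: 2
  boat night: 2
  call speak: 2
  speak boat: 2
  speak speak: 2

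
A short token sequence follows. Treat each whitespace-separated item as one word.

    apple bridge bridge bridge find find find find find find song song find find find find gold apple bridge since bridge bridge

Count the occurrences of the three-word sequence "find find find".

Scanning the 20 overlapping trigram windows for "find find find":
  position 5–7: find find find
  position 6–8: find find find
  position 7–9: find find find
  position 8–10: find find find
  position 13–15: find find find
  position 14–16: find find find

6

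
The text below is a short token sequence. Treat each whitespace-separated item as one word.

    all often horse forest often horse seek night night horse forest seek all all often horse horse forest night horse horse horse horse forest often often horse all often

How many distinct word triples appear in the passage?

29 tokens → 27 trigram windows in total.
Repeated trigrams (each contributes count−1 duplicates):
  all often horse: 2
  horse forest often: 2
  horse horse forest: 2
  horse horse horse: 2
4 duplicate windows → 27 − 4 = 23 distinct.

23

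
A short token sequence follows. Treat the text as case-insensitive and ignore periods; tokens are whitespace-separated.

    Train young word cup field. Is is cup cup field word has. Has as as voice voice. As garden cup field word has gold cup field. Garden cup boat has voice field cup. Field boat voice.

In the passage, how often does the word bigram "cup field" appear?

5

Scanning the 35 overlapping bigram windows for "cup field":
  position 4–5: cup field
  position 9–10: cup field
  position 20–21: cup field
  position 25–26: cup field
  position 33–34: cup field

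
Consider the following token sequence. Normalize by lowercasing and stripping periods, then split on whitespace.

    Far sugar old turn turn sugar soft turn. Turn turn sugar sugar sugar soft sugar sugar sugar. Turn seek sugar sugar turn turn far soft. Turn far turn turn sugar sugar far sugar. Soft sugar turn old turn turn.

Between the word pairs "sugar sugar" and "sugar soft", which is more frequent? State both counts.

"sugar sugar": 6 occurrences
"sugar soft": 3 occurrences

"sugar sugar" (6 vs 3)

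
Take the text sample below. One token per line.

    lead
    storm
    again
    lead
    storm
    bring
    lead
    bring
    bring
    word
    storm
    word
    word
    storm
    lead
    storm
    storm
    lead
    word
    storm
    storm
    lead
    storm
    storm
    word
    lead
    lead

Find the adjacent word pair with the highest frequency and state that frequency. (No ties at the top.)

"lead storm", 4 times

Bigram frequencies (highest first):
  lead storm: 4
  word storm: 3
  storm lead: 3
  storm storm: 3
  storm word: 2
  storm again: 1
  … (10 more, each ≤ 1)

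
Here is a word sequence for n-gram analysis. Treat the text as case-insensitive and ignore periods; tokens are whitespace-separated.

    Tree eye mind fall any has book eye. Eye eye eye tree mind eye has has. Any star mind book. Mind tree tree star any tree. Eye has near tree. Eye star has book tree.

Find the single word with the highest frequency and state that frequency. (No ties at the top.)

Unigram frequencies (highest first):
  eye: 8
  tree: 7
  has: 5
  mind: 4
  any: 3
  book: 3
  … (3 more, each ≤ 3)

"eye", 8 times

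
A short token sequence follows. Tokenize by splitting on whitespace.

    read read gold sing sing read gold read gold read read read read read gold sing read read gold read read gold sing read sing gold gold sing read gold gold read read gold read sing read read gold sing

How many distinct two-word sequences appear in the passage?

40 tokens → 39 bigram windows in total.
Repeated bigrams (each contributes count−1 duplicates):
  read gold: 9
  read read: 9
  gold read: 5
  gold sing: 5
  sing read: 5
  gold gold: 2
  read sing: 2
30 duplicate windows → 39 − 30 = 9 distinct.

9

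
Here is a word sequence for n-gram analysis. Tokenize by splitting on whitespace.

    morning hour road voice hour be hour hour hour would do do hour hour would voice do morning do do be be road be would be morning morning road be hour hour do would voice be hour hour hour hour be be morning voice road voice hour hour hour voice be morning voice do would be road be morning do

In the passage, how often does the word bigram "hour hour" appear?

Scanning the 59 overlapping bigram windows for "hour hour":
  position 7–8: hour hour
  position 8–9: hour hour
  position 13–14: hour hour
  position 31–32: hour hour
  position 37–38: hour hour
  position 38–39: hour hour
  position 39–40: hour hour
  position 47–48: hour hour
  position 48–49: hour hour

9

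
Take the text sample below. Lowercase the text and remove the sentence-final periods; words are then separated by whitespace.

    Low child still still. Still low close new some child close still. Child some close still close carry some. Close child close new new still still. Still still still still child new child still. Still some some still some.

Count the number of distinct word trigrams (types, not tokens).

39 tokens → 37 trigram windows in total.
Repeated trigrams (each contributes count−1 duplicates):
  still still still: 5
  child still still: 2
5 duplicate windows → 37 − 5 = 32 distinct.

32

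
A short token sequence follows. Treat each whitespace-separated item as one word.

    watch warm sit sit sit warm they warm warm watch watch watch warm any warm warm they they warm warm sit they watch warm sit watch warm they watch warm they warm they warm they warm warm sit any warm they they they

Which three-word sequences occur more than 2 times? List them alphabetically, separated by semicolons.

they warm warm; warm they warm

Trigram counts meeting the condition (more than 2 times):
  they warm warm: 3
  warm they warm: 4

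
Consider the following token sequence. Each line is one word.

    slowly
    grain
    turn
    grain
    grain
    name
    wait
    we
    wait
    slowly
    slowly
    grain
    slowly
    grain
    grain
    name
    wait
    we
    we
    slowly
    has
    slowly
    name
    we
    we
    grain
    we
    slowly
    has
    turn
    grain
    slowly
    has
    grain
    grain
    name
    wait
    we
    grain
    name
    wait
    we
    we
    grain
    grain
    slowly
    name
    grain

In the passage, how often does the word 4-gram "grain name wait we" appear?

4

Scanning the 45 overlapping 4-gram windows for "grain name wait we":
  position 5–8: grain name wait we
  position 15–18: grain name wait we
  position 35–38: grain name wait we
  position 39–42: grain name wait we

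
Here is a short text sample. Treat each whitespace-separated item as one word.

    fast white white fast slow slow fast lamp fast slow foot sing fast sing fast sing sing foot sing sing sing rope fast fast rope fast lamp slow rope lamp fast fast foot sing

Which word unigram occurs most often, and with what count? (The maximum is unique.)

Unigram frequencies (highest first):
  fast: 11
  sing: 8
  slow: 4
  lamp: 3
  foot: 3
  rope: 3
  … (1 more, each ≤ 2)

"fast", 11 times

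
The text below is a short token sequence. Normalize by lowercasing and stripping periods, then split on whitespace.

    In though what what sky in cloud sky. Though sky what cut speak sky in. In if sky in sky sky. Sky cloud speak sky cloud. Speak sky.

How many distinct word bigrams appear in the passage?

20

28 tokens → 27 bigram windows in total.
Repeated bigrams (each contributes count−1 duplicates):
  sky in: 3
  speak sky: 3
  cloud speak: 2
  sky cloud: 2
  sky sky: 2
7 duplicate windows → 27 − 7 = 20 distinct.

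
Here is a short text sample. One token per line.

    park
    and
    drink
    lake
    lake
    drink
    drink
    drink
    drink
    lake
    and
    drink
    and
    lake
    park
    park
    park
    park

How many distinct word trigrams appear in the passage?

14

18 tokens → 16 trigram windows in total.
Repeated trigrams (each contributes count−1 duplicates):
  drink drink drink: 2
  park park park: 2
2 duplicate windows → 16 − 2 = 14 distinct.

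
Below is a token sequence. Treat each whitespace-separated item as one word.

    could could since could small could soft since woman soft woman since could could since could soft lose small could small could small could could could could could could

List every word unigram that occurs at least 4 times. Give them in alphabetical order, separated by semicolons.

could; since; small

Unigram counts meeting the condition (at least 4 times):
  could: 15
  since: 4
  small: 4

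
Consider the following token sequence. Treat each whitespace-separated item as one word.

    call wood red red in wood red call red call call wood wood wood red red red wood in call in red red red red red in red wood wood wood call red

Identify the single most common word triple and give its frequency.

"red red red", 4 times

Trigram frequencies (highest first):
  red red red: 4
  wood red red: 2
  red red in: 2
  wood wood wood: 2
  call wood red: 1
  red in wood: 1
  … (19 more, each ≤ 1)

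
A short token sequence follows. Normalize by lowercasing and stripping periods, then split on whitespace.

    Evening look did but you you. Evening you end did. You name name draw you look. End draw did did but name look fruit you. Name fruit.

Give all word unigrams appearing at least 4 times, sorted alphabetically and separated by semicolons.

Unigram counts meeting the condition (at least 4 times):
  did: 4
  name: 4
  you: 6

did; name; you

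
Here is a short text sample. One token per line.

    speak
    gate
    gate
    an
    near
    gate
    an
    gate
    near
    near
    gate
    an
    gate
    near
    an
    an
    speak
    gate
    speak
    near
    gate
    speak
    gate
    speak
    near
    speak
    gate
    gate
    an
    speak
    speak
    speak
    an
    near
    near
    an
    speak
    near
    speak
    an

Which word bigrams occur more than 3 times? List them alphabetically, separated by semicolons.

Bigram counts meeting the condition (more than 3 times):
  gate an: 4
  speak gate: 4

gate an; speak gate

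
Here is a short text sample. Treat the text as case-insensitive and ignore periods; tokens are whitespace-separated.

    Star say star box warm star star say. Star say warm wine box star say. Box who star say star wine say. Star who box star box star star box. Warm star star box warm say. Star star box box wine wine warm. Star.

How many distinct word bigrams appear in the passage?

44 tokens → 43 bigram windows in total.
Repeated bigrams (each contributes count−1 duplicates):
  say star: 5
  star box: 5
  star say: 5
  star star: 4
  box star: 3
  box warm: 3
  warm star: 3
21 duplicate windows → 43 − 21 = 22 distinct.

22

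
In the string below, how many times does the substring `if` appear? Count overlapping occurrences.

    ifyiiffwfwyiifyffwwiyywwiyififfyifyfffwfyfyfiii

Sliding a length-2 window over the 47 characters (46 positions):
  position 1–2: if
  position 5–6: if
  position 13–14: if
  position 27–28: if
  position 29–30: if
  position 33–34: if

6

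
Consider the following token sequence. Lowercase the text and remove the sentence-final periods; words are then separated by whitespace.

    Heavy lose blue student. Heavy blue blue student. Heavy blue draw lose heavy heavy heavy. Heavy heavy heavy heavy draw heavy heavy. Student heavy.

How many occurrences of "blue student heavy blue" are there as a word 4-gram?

2

Scanning the 21 overlapping 4-gram windows for "blue student heavy blue":
  position 3–6: blue student heavy blue
  position 7–10: blue student heavy blue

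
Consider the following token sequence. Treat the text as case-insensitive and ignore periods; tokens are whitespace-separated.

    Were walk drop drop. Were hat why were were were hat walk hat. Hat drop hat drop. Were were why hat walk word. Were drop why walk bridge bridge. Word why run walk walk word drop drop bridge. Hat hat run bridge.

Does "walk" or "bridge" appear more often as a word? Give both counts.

"walk": 6 occurrences
"bridge": 4 occurrences

"walk" (6 vs 4)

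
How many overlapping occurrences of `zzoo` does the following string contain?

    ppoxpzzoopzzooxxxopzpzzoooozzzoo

4

Sliding a length-4 window over the 32 characters (29 positions):
  position 6–9: zzoo
  position 11–14: zzoo
  position 22–25: zzoo
  position 29–32: zzoo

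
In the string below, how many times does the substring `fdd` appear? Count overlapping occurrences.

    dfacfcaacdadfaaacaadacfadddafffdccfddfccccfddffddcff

Sliding a length-3 window over the 52 characters (50 positions):
  position 35–37: fdd
  position 43–45: fdd
  position 47–49: fdd

3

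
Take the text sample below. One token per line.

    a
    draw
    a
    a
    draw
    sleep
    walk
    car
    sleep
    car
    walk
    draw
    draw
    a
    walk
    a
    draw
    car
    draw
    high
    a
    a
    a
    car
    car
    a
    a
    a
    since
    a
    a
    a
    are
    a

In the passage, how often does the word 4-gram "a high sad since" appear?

0

Scanning the 31 overlapping 4-gram windows for "a high sad since":
  (none found)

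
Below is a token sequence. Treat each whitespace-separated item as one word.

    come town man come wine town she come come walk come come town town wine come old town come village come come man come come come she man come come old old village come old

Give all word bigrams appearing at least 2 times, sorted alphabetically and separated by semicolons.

come come; come old; come town; man come; village come

Bigram counts meeting the condition (at least 2 times):
  come come: 6
  come old: 3
  come town: 2
  man come: 3
  village come: 2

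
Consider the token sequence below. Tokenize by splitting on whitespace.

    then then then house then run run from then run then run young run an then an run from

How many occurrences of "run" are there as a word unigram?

6

Scanning the 19 tokens for "run":
  position 6: run
  position 7: run
  position 10: run
  position 12: run
  position 14: run
  position 18: run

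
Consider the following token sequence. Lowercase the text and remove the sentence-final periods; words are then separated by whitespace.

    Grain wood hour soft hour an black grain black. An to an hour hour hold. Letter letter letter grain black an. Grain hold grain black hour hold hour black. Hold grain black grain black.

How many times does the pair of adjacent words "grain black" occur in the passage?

Scanning the 33 overlapping bigram windows for "grain black":
  position 8–9: grain black
  position 19–20: grain black
  position 24–25: grain black
  position 31–32: grain black
  position 33–34: grain black

5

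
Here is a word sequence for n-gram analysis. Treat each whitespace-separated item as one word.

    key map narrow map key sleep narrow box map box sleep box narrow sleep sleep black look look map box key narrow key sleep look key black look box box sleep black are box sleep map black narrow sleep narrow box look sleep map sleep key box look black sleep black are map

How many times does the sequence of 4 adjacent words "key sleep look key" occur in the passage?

Scanning the 50 overlapping 4-gram windows for "key sleep look key":
  position 23–26: key sleep look key

1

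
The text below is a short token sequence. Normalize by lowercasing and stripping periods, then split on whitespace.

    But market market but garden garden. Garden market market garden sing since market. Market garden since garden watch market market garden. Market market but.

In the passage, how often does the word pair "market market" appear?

Scanning the 23 overlapping bigram windows for "market market":
  position 2–3: market market
  position 8–9: market market
  position 13–14: market market
  position 19–20: market market
  position 22–23: market market

5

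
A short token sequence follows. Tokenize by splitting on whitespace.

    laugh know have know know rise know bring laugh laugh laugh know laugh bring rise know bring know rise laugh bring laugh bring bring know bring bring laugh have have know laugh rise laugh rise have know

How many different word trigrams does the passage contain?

34

37 tokens → 35 trigram windows in total.
Repeated trigrams (each contributes count−1 duplicates):
  rise know bring: 2
1 duplicate windows → 35 − 1 = 34 distinct.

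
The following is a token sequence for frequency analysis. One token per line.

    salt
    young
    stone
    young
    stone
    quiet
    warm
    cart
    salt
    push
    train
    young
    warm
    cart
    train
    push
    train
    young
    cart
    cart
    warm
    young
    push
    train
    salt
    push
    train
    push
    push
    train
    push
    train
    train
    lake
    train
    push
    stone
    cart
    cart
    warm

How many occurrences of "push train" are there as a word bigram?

Scanning the 39 overlapping bigram windows for "push train":
  position 10–11: push train
  position 16–17: push train
  position 23–24: push train
  position 26–27: push train
  position 29–30: push train
  position 31–32: push train

6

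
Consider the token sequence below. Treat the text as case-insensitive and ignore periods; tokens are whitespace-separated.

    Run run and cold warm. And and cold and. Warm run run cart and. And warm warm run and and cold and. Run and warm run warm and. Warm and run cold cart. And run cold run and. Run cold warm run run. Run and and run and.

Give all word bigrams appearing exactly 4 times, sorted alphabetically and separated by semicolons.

and and; and warm; run run; warm run

Bigram counts meeting the condition (exactly 4 times):
  and and: 4
  and warm: 4
  run run: 4
  warm run: 4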